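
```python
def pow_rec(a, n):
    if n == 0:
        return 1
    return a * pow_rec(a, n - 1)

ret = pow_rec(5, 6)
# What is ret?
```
Call trace:
pow_rec(a=5, n=6)
  pow_rec(a=5, n=5)
    pow_rec(a=5, n=4)
      pow_rec(a=5, n=3)
        pow_rec(a=5, n=2)
          pow_rec(a=5, n=1)
            pow_rec(a=5, n=0)
            -> return 1
          -> return 5
        -> return 25
      -> return 125
    -> return 625
  -> return 3125
-> return 15625

Final answer: 15625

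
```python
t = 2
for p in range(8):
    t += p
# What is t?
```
Trace:
  t=2
  t=2, p=0
  t=3, p=1
  t=5, p=2
  t=8, p=3
  t=12, p=4
  t=17, p=5
  t=23, p=6
  t=30, p=7

Final answer: 30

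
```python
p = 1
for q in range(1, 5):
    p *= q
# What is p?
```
Trace:
  p=1
  p=1, q=1
  p=2, q=2
  p=6, q=3
  p=24, q=4

Final answer: 24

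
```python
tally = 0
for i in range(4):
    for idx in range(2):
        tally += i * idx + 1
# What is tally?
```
Trace:
  tally=0
  tally=1, i=0, idx=0
  tally=2, i=0, idx=1
  tally=3, i=1, idx=0
  tally=5, i=1, idx=1
  tally=6, i=2, idx=0
  tally=9, i=2, idx=1
  tally=10, i=3, idx=0
  tally=14, i=3, idx=1

Final answer: 14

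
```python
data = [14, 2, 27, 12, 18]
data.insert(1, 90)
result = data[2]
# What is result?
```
Trace:
  data=[14, 2, 27, 12, 18]
  data=[14, 90, 2, 27, 12, 18]
  data=[14, 90, 2, 27, 12, 18], result=2

Final answer: 2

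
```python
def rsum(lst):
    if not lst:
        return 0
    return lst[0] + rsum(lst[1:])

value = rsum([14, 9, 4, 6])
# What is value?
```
Call trace:
rsum(lst=[14, 9, 4, 6])
  rsum(lst=[9, 4, 6])
    rsum(lst=[4, 6])
      rsum(lst=[6])
        rsum(lst=[])
        -> return 0
      -> return 6
    -> return 10
  -> return 19
-> return 33

Final answer: 33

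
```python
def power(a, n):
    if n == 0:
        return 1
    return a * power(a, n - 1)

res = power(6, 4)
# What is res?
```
Call trace:
power(a=6, n=4)
  power(a=6, n=3)
    power(a=6, n=2)
      power(a=6, n=1)
        power(a=6, n=0)
        -> return 1
      -> return 6
    -> return 36
  -> return 216
-> return 1296

Final answer: 1296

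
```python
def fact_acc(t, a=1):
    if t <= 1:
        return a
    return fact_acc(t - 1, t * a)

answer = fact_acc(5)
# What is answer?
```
Call trace:
fact_acc(t=5, a=1)
  fact_acc(t=4, a=5)
    fact_acc(t=3, a=20)
      fact_acc(t=2, a=60)
        fact_acc(t=1, a=120)
        -> return 120
      -> return 120
    -> return 120
  -> return 120
-> return 120

Final answer: 120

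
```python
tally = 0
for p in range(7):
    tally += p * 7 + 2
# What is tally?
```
Trace:
  tally=0
  tally=2, p=0
  tally=11, p=1
  tally=27, p=2
  tally=50, p=3
  tally=80, p=4
  tally=117, p=5
  tally=161, p=6

Final answer: 161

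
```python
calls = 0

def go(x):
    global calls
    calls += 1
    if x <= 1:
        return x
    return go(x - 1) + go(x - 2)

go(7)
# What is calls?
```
Call trace (a repeated sub-call is expanded the first time; later identical calls just restate its return value):
go(x=7)
  go(x=6)
    go(x=5)
      go(x=4)
        go(x=3)
          go(x=2)
            go(x=1)
            -> return 1
            go(x=0)
            -> return 0
          -> return 1
          go(x=1)
          -> return 1
        -> return 2
        go(x=2) -> return 1  (same call as traced above)
      -> return 3
      go(x=3) -> return 2  (same call as traced above)
    -> return 5
    go(x=4) -> return 3  (same call as traced above)
  -> return 8
  go(x=5) -> return 5  (same call as traced above)
-> return 13

calls is incremented once per call, so count the calls in each subtree. Let C(x) = number of calls made by go(x).
C(0) = C(1) = 1 (base case, no recursion); C(x) = 1 + C(x - 1) + C(x - 2) otherwise.
C(2) = 1 + C(1) + C(0) = 1 + 1 + 1 = 3
C(3) = 1 + C(2) + C(1) = 1 + 3 + 1 = 5
C(4) = 1 + C(3) + C(2) = 1 + 5 + 3 = 9
C(5) = 1 + C(4) + C(3) = 1 + 9 + 5 = 15
C(6) = 1 + C(5) + C(4) = 1 + 15 + 9 = 25
C(7) = 1 + C(6) + C(5) = 1 + 25 + 15 = 41
calls = C(7) = 41

Final answer: 41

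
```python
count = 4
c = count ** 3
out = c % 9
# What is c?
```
Trace:
  count=4
  count=4, c=64
  count=4, c=64, out=1

Final answer: 64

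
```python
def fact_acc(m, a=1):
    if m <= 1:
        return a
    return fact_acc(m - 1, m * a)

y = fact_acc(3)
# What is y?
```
Call trace:
fact_acc(m=3, a=1)
  fact_acc(m=2, a=3)
    fact_acc(m=1, a=6)
    -> return 6
  -> return 6
-> return 6

Final answer: 6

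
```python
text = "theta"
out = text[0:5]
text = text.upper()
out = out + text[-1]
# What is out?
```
Trace:
  text='theta'
  text='theta', out='theta'
  text='THETA', out='theta'
  text='THETA', out='thetaA'

Final answer: 'thetaA'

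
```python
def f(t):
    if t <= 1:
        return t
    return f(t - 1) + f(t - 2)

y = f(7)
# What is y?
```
Call trace (a repeated sub-call is expanded the first time; later identical calls just restate its return value):
f(t=7)
  f(t=6)
    f(t=5)
      f(t=4)
        f(t=3)
          f(t=2)
            f(t=1)
            -> return 1
            f(t=0)
            -> return 0
          -> return 1
          f(t=1)
          -> return 1
        -> return 2
        f(t=2) -> return 1  (same call as traced above)
      -> return 3
      f(t=3) -> return 2  (same call as traced above)
    -> return 5
    f(t=4) -> return 3  (same call as traced above)
  -> return 8
  f(t=5) -> return 5  (same call as traced above)
-> return 13

Final answer: 13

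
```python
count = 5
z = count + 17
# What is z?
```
Trace:
  count=5
  count=5, z=22

Final answer: 22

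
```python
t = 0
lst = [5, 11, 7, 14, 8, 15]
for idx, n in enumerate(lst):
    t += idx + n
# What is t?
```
Trace:
  t=0
  t=5, idx=0, n=5
  t=17, idx=1, n=11
  t=26, idx=2, n=7
  t=43, idx=3, n=14
  t=55, idx=4, n=8
  t=75, idx=5, n=15

Final answer: 75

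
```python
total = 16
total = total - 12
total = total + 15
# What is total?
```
Trace:
  total=16
  total=4
  total=19

Final answer: 19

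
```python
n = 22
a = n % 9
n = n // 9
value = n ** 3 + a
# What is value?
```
Trace:
  n=22
  n=22, a=4
  n=2, a=4
  n=2, a=4, value=12

Final answer: 12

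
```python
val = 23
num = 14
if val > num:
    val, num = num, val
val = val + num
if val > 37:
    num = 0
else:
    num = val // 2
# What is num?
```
Trace:
  val=23
  val=23, num=14
  val=14, num=23
  val=37, num=23
  val=37, num=18

Final answer: 18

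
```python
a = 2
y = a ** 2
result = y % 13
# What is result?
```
Trace:
  a=2
  a=2, y=4
  a=2, y=4, result=4

Final answer: 4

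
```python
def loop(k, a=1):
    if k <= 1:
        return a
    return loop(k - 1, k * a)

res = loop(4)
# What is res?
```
Call trace:
loop(k=4, a=1)
  loop(k=3, a=4)
    loop(k=2, a=12)
      loop(k=1, a=24)
      -> return 24
    -> return 24
  -> return 24
-> return 24

Final answer: 24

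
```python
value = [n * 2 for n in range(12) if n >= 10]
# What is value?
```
Trace:
  n=0
  n=1
  n=2
  n=3
  n=4
  n=5
  n=6
  n=7
  n=8
  n=9
  n=10
  n=11
  value=[20, 22]

Final answer: [20, 22]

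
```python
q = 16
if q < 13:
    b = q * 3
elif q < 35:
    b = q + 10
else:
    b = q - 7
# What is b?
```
Trace:
  q=16
  q=16, b=26

Final answer: 26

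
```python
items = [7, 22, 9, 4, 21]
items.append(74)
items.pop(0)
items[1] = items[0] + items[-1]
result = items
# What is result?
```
Trace:
  items=[7, 22, 9, 4, 21]
  items=[7, 22, 9, 4, 21, 74]
  items=[22, 9, 4, 21, 74]
  items=[22, 96, 4, 21, 74]
  items=[22, 96, 4, 21, 74], result=[22, 96, 4, 21, 74]

Final answer: [22, 96, 4, 21, 74]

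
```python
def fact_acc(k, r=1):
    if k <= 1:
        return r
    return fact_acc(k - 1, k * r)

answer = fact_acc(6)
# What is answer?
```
Call trace:
fact_acc(k=6, r=1)
  fact_acc(k=5, r=6)
    fact_acc(k=4, r=30)
      fact_acc(k=3, r=120)
        fact_acc(k=2, r=360)
          fact_acc(k=1, r=720)
          -> return 720
        -> return 720
      -> return 720
    -> return 720
  -> return 720
-> return 720

Final answer: 720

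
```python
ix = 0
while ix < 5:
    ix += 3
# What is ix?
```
Trace:
  ix=0
  ix=3
  ix=6

Final answer: 6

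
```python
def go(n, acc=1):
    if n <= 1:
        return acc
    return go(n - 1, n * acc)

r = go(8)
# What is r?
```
Call trace:
go(n=8, acc=1)
  go(n=7, acc=8)
    go(n=6, acc=56)
      go(n=5, acc=336)
        go(n=4, acc=1680)
          go(n=3, acc=6720)
            go(n=2, acc=20160)
              go(n=1, acc=40320)
              -> return 40320
            -> return 40320
          -> return 40320
        -> return 40320
      -> return 40320
    -> return 40320
  -> return 40320
-> return 40320

Final answer: 40320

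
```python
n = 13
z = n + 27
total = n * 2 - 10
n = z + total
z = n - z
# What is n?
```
Trace:
  n=13
  n=13, z=40
  n=13, z=40, total=16
  n=56, z=40, total=16
  n=56, z=16, total=16

Final answer: 56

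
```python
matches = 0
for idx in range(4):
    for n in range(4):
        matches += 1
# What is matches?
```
Trace:
  matches=0
  matches=1, idx=0, n=0
  matches=2, idx=0, n=1
  matches=3, idx=0, n=2
  matches=4, idx=0, n=3
  matches=5, idx=1, n=0
  matches=6, idx=1, n=1
  matches=7, idx=1, n=2
  matches=8, idx=1, n=3
  matches=9, idx=2, n=0
  matches=10, idx=2, n=1
  matches=11, idx=2, n=2
  matches=12, idx=2, n=3
  matches=13, idx=3, n=0
  matches=14, idx=3, n=1
  matches=15, idx=3, n=2
  matches=16, idx=3, n=3

Final answer: 16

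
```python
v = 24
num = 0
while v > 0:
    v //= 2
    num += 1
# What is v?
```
Trace:
  v=24
  v=24, num=0
  v=12, num=1
  v=6, num=2
  v=3, num=3
  v=1, num=4
  v=0, num=5

Final answer: 0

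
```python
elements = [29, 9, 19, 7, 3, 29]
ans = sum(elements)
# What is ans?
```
Trace:
  elements=[29, 9, 19, 7, 3, 29]
  elements=[29, 9, 19, 7, 3, 29], ans=96

Final answer: 96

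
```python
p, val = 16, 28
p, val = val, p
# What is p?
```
Trace:
  p=16, val=28
  p=28, val=16

Final answer: 28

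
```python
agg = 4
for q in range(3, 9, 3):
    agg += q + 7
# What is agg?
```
Trace:
  agg=4
  agg=14, q=3
  agg=27, q=6

Final answer: 27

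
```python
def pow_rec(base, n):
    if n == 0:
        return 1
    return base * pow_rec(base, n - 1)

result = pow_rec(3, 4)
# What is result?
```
Call trace:
pow_rec(base=3, n=4)
  pow_rec(base=3, n=3)
    pow_rec(base=3, n=2)
      pow_rec(base=3, n=1)
        pow_rec(base=3, n=0)
        -> return 1
      -> return 3
    -> return 9
  -> return 27
-> return 81

Final answer: 81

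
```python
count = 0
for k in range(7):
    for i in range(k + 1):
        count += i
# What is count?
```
Trace:
  count=0
  count=0, k=0, i=0
  count=0, k=1, i=0
  count=1, k=1, i=1
  count=1, k=2, i=0
  count=2, k=2, i=1
  count=4, k=2, i=2
  count=4, k=3, i=0
  count=5, k=3, i=1
  count=7, k=3, i=2
  count=10, k=3, i=3
  count=10, k=4, i=0
  count=11, k=4, i=1
  count=13, k=4, i=2
  count=16, k=4, i=3
  count=20, k=4, i=4
  count=20, k=5, i=0
  count=21, k=5, i=1
  count=23, k=5, i=2
  count=26, k=5, i=3
  count=30, k=5, i=4
  count=35, k=5, i=5
  count=35, k=6, i=0
  count=36, k=6, i=1
  count=38, k=6, i=2
  count=41, k=6, i=3
  count=45, k=6, i=4
  count=50, k=6, i=5
  count=56, k=6, i=6

Final answer: 56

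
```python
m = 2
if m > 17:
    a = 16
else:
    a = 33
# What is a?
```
Trace:
  m=2
  m=2, a=33

Final answer: 33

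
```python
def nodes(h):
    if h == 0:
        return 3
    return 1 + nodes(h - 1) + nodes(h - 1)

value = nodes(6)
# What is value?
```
Call trace (a repeated sub-call is expanded the first time; later identical calls just restate its return value):
nodes(h=6)
  nodes(h=5)
    nodes(h=4)
      nodes(h=3)
        nodes(h=2)
          nodes(h=1)
            nodes(h=0)
            -> return 3
            nodes(h=0)
            -> return 3
          -> return 7
          nodes(h=1) -> return 7  (same call as traced above)
        -> return 15
        nodes(h=2) -> return 15  (same call as traced above)
      -> return 31
      nodes(h=3) -> return 31  (same call as traced above)
    -> return 63
    nodes(h=4) -> return 63  (same call as traced above)
  -> return 127
  nodes(h=5) -> return 127  (same call as traced above)
-> return 255

Final answer: 255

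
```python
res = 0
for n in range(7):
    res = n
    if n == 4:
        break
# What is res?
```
Trace:
  res=0
  res=0, n=0
  res=1, n=1
  res=2, n=2
  res=3, n=3
  res=4, n=4

Final answer: 4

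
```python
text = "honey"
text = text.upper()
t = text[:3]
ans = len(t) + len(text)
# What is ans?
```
Trace:
  text='honey'
  text='HONEY'
  text='HONEY', t='HON'
  text='HONEY', t='HON', ans=8

Final answer: 8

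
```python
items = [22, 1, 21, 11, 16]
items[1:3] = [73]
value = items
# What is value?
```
Trace:
  items=[22, 1, 21, 11, 16]
  items=[22, 73, 11, 16]
  items=[22, 73, 11, 16], value=[22, 73, 11, 16]

Final answer: [22, 73, 11, 16]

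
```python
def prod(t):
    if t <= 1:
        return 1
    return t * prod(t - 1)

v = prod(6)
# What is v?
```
Call trace:
prod(t=6)
  prod(t=5)
    prod(t=4)
      prod(t=3)
        prod(t=2)
          prod(t=1)
          -> return 1
        -> return 2
      -> return 6
    -> return 24
  -> return 120
-> return 720

Final answer: 720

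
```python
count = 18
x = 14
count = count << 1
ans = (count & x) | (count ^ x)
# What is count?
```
Trace:
  count=18
  count=18, x=14
  count=36, x=14
  count=36, x=14, ans=46

Final answer: 36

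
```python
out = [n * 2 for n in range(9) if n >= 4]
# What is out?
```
Trace:
  n=0
  n=1
  n=2
  n=3
  n=4
  n=5
  n=6
  n=7
  n=8
  out=[8, 10, 12, 14, 16]

Final answer: [8, 10, 12, 14, 16]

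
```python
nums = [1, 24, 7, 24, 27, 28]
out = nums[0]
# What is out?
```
Trace:
  nums=[1, 24, 7, 24, 27, 28]
  nums=[1, 24, 7, 24, 27, 28], out=1

Final answer: 1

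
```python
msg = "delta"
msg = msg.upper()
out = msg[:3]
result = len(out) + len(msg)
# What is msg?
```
Trace:
  msg='delta'
  msg='DELTA'
  msg='DELTA', out='DEL'
  msg='DELTA', out='DEL', result=8

Final answer: 'DELTA'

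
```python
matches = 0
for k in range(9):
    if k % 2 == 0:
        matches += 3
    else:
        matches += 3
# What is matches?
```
Trace:
  matches=0
  matches=3, k=0
  matches=6, k=1
  matches=9, k=2
  matches=12, k=3
  matches=15, k=4
  matches=18, k=5
  matches=21, k=6
  matches=24, k=7
  matches=27, k=8

Final answer: 27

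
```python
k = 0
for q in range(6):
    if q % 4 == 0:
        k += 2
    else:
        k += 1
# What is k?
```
Trace:
  k=0
  k=2, q=0
  k=3, q=1
  k=4, q=2
  k=5, q=3
  k=7, q=4
  k=8, q=5

Final answer: 8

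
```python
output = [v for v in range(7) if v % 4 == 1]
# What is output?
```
Trace:
  v=0
  v=1
  v=2
  v=3
  v=4
  v=5
  v=6
  output=[1, 5]

Final answer: [1, 5]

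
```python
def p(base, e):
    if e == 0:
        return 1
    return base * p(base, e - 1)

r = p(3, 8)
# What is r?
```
Call trace:
p(base=3, e=8)
  p(base=3, e=7)
    p(base=3, e=6)
      p(base=3, e=5)
        p(base=3, e=4)
          p(base=3, e=3)
            p(base=3, e=2)
              p(base=3, e=1)
                p(base=3, e=0)
                -> return 1
              -> return 3
            -> return 9
          -> return 27
        -> return 81
      -> return 243
    -> return 729
  -> return 2187
-> return 6561

Final answer: 6561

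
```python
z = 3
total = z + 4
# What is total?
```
Trace:
  z=3
  z=3, total=7

Final answer: 7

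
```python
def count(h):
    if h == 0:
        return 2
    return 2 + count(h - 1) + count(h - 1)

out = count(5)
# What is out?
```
Call trace (a repeated sub-call is expanded the first time; later identical calls just restate its return value):
count(h=5)
  count(h=4)
    count(h=3)
      count(h=2)
        count(h=1)
          count(h=0)
          -> return 2
          count(h=0)
          -> return 2
        -> return 6
        count(h=1) -> return 6  (same call as traced above)
      -> return 14
      count(h=2) -> return 14  (same call as traced above)
    -> return 30
    count(h=3) -> return 30  (same call as traced above)
  -> return 62
  count(h=4) -> return 62  (same call as traced above)
-> return 126

Final answer: 126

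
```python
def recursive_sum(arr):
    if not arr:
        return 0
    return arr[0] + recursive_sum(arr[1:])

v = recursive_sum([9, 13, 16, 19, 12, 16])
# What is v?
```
Call trace:
recursive_sum(arr=[9, 13, 16, 19, 12, 16])
  recursive_sum(arr=[13, 16, 19, 12, 16])
    recursive_sum(arr=[16, 19, 12, 16])
      recursive_sum(arr=[19, 12, 16])
        recursive_sum(arr=[12, 16])
          recursive_sum(arr=[16])
            recursive_sum(arr=[])
            -> return 0
          -> return 16
        -> return 28
      -> return 47
    -> return 63
  -> return 76
-> return 85

Final answer: 85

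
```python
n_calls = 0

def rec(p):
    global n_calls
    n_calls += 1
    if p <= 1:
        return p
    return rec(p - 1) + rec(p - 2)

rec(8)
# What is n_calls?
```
Call trace (a repeated sub-call is expanded the first time; later identical calls just restate its return value):
rec(p=8)
  rec(p=7)
    rec(p=6)
      rec(p=5)
        rec(p=4)
          rec(p=3)
            rec(p=2)
              rec(p=1)
              -> return 1
              rec(p=0)
              -> return 0
            -> return 1
            rec(p=1)
            -> return 1
          -> return 2
          rec(p=2) -> return 1  (same call as traced above)
        -> return 3
        rec(p=3) -> return 2  (same call as traced above)
      -> return 5
      rec(p=4) -> return 3  (same call as traced above)
    -> return 8
    rec(p=5) -> return 5  (same call as traced above)
  -> return 13
  rec(p=6) -> return 8  (same call as traced above)
-> return 21

n_calls is incremented once per call, so count the calls in each subtree. Let C(p) = number of calls made by rec(p).
C(0) = C(1) = 1 (base case, no recursion); C(p) = 1 + C(p - 1) + C(p - 2) otherwise.
C(2) = 1 + C(1) + C(0) = 1 + 1 + 1 = 3
C(3) = 1 + C(2) + C(1) = 1 + 3 + 1 = 5
C(4) = 1 + C(3) + C(2) = 1 + 5 + 3 = 9
C(5) = 1 + C(4) + C(3) = 1 + 9 + 5 = 15
C(6) = 1 + C(5) + C(4) = 1 + 15 + 9 = 25
C(7) = 1 + C(6) + C(5) = 1 + 25 + 15 = 41
C(8) = 1 + C(7) + C(6) = 1 + 41 + 25 = 67
n_calls = C(8) = 67

Final answer: 67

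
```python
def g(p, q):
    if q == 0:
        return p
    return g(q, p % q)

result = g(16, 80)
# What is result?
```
Call trace:
g(p=16, q=80)
  g(p=80, q=16)
    g(p=16, q=0)
    -> return 16
  -> return 16
-> return 16

Final answer: 16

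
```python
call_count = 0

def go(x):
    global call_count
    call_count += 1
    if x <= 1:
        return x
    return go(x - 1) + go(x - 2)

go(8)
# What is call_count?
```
Call trace (a repeated sub-call is expanded the first time; later identical calls just restate its return value):
go(x=8)
  go(x=7)
    go(x=6)
      go(x=5)
        go(x=4)
          go(x=3)
            go(x=2)
              go(x=1)
              -> return 1
              go(x=0)
              -> return 0
            -> return 1
            go(x=1)
            -> return 1
          -> return 2
          go(x=2) -> return 1  (same call as traced above)
        -> return 3
        go(x=3) -> return 2  (same call as traced above)
      -> return 5
      go(x=4) -> return 3  (same call as traced above)
    -> return 8
    go(x=5) -> return 5  (same call as traced above)
  -> return 13
  go(x=6) -> return 8  (same call as traced above)
-> return 21

call_count is incremented once per call, so count the calls in each subtree. Let C(x) = number of calls made by go(x).
C(0) = C(1) = 1 (base case, no recursion); C(x) = 1 + C(x - 1) + C(x - 2) otherwise.
C(2) = 1 + C(1) + C(0) = 1 + 1 + 1 = 3
C(3) = 1 + C(2) + C(1) = 1 + 3 + 1 = 5
C(4) = 1 + C(3) + C(2) = 1 + 5 + 3 = 9
C(5) = 1 + C(4) + C(3) = 1 + 9 + 5 = 15
C(6) = 1 + C(5) + C(4) = 1 + 15 + 9 = 25
C(7) = 1 + C(6) + C(5) = 1 + 25 + 15 = 41
C(8) = 1 + C(7) + C(6) = 1 + 41 + 25 = 67
call_count = C(8) = 67

Final answer: 67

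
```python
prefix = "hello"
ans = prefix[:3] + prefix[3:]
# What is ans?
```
Trace:
  prefix='hello'
  prefix='hello', ans='hello'

Final answer: 'hello'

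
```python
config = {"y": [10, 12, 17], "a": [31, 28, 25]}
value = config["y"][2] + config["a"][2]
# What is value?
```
Trace:
  config={'y': [10, 12, 17], 'a': [31, 28, 25]}
  config={'y': [10, 12, 17], 'a': [31, 28, 25]}, value=42

Final answer: 42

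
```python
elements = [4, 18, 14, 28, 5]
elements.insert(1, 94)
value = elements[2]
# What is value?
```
Trace:
  elements=[4, 18, 14, 28, 5]
  elements=[4, 94, 18, 14, 28, 5]
  elements=[4, 94, 18, 14, 28, 5], value=18

Final answer: 18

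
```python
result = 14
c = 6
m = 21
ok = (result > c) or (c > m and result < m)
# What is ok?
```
Trace:
  result=14
  result=14, c=6
  result=14, c=6, m=21
  result=14, c=6, m=21, ok=True

Final answer: True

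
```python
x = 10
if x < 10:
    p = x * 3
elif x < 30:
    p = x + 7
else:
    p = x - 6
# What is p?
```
Trace:
  x=10
  x=10, p=17

Final answer: 17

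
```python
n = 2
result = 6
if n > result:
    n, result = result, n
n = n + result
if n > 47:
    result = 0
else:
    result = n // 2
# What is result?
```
Trace:
  n=2
  n=2, result=6
  n=2, result=6
  n=8, result=6
  n=8, result=4

Final answer: 4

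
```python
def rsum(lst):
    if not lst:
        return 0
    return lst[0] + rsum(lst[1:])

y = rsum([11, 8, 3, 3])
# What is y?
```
Call trace:
rsum(lst=[11, 8, 3, 3])
  rsum(lst=[8, 3, 3])
    rsum(lst=[3, 3])
      rsum(lst=[3])
        rsum(lst=[])
        -> return 0
      -> return 3
    -> return 6
  -> return 14
-> return 25

Final answer: 25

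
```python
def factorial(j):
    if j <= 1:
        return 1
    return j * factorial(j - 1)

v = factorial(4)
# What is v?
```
Call trace:
factorial(j=4)
  factorial(j=3)
    factorial(j=2)
      factorial(j=1)
      -> return 1
    -> return 2
  -> return 6
-> return 24

Final answer: 24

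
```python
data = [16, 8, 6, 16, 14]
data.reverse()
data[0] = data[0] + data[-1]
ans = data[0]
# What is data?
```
Trace:
  data=[16, 8, 6, 16, 14]
  data=[14, 16, 6, 8, 16]
  data=[30, 16, 6, 8, 16]
  data=[30, 16, 6, 8, 16], ans=30

Final answer: [30, 16, 6, 8, 16]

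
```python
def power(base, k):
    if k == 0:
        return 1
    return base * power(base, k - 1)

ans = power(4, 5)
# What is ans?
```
Call trace:
power(base=4, k=5)
  power(base=4, k=4)
    power(base=4, k=3)
      power(base=4, k=2)
        power(base=4, k=1)
          power(base=4, k=0)
          -> return 1
        -> return 4
      -> return 16
    -> return 64
  -> return 256
-> return 1024

Final answer: 1024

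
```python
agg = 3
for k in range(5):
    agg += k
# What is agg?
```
Trace:
  agg=3
  agg=3, k=0
  agg=4, k=1
  agg=6, k=2
  agg=9, k=3
  agg=13, k=4

Final answer: 13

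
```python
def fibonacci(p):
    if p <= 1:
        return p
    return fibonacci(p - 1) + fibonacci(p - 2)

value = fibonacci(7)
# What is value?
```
Call trace (a repeated sub-call is expanded the first time; later identical calls just restate its return value):
fibonacci(p=7)
  fibonacci(p=6)
    fibonacci(p=5)
      fibonacci(p=4)
        fibonacci(p=3)
          fibonacci(p=2)
            fibonacci(p=1)
            -> return 1
            fibonacci(p=0)
            -> return 0
          -> return 1
          fibonacci(p=1)
          -> return 1
        -> return 2
        fibonacci(p=2) -> return 1  (same call as traced above)
      -> return 3
      fibonacci(p=3) -> return 2  (same call as traced above)
    -> return 5
    fibonacci(p=4) -> return 3  (same call as traced above)
  -> return 8
  fibonacci(p=5) -> return 5  (same call as traced above)
-> return 13

Final answer: 13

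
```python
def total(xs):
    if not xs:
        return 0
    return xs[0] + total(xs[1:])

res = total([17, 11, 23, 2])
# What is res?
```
Call trace:
total(xs=[17, 11, 23, 2])
  total(xs=[11, 23, 2])
    total(xs=[23, 2])
      total(xs=[2])
        total(xs=[])
        -> return 0
      -> return 2
    -> return 25
  -> return 36
-> return 53

Final answer: 53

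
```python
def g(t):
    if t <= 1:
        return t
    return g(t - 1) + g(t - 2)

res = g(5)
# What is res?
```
Call trace (a repeated sub-call is expanded the first time; later identical calls just restate its return value):
g(t=5)
  g(t=4)
    g(t=3)
      g(t=2)
        g(t=1)
        -> return 1
        g(t=0)
        -> return 0
      -> return 1
      g(t=1)
      -> return 1
    -> return 2
    g(t=2) -> return 1  (same call as traced above)
  -> return 3
  g(t=3) -> return 2  (same call as traced above)
-> return 5

Final answer: 5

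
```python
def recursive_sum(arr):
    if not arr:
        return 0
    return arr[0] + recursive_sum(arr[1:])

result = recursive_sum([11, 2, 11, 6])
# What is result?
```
Call trace:
recursive_sum(arr=[11, 2, 11, 6])
  recursive_sum(arr=[2, 11, 6])
    recursive_sum(arr=[11, 6])
      recursive_sum(arr=[6])
        recursive_sum(arr=[])
        -> return 0
      -> return 6
    -> return 17
  -> return 19
-> return 30

Final answer: 30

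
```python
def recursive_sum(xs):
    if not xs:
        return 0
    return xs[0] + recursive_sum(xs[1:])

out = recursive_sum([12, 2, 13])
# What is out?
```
Call trace:
recursive_sum(xs=[12, 2, 13])
  recursive_sum(xs=[2, 13])
    recursive_sum(xs=[13])
      recursive_sum(xs=[])
      -> return 0
    -> return 13
  -> return 15
-> return 27

Final answer: 27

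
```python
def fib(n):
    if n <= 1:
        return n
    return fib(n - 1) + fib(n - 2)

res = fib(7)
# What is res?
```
Call trace (a repeated sub-call is expanded the first time; later identical calls just restate its return value):
fib(n=7)
  fib(n=6)
    fib(n=5)
      fib(n=4)
        fib(n=3)
          fib(n=2)
            fib(n=1)
            -> return 1
            fib(n=0)
            -> return 0
          -> return 1
          fib(n=1)
          -> return 1
        -> return 2
        fib(n=2) -> return 1  (same call as traced above)
      -> return 3
      fib(n=3) -> return 2  (same call as traced above)
    -> return 5
    fib(n=4) -> return 3  (same call as traced above)
  -> return 8
  fib(n=5) -> return 5  (same call as traced above)
-> return 13

Final answer: 13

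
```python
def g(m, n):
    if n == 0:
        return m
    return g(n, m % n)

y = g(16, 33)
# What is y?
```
Call trace:
g(m=16, n=33)
  g(m=33, n=16)
    g(m=16, n=1)
      g(m=1, n=0)
      -> return 1
    -> return 1
  -> return 1
-> return 1

Final answer: 1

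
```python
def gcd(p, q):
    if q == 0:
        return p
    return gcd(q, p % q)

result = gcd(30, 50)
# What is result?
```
Call trace:
gcd(p=30, q=50)
  gcd(p=50, q=30)
    gcd(p=30, q=20)
      gcd(p=20, q=10)
        gcd(p=10, q=0)
        -> return 10
      -> return 10
    -> return 10
  -> return 10
-> return 10

Final answer: 10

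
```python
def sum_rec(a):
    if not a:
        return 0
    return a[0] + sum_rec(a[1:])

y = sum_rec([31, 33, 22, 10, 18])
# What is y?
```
Call trace:
sum_rec(a=[31, 33, 22, 10, 18])
  sum_rec(a=[33, 22, 10, 18])
    sum_rec(a=[22, 10, 18])
      sum_rec(a=[10, 18])
        sum_rec(a=[18])
          sum_rec(a=[])
          -> return 0
        -> return 18
      -> return 28
    -> return 50
  -> return 83
-> return 114

Final answer: 114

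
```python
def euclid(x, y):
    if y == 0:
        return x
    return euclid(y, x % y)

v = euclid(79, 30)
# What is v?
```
Call trace:
euclid(x=79, y=30)
  euclid(x=30, y=19)
    euclid(x=19, y=11)
      euclid(x=11, y=8)
        euclid(x=8, y=3)
          euclid(x=3, y=2)
            euclid(x=2, y=1)
              euclid(x=1, y=0)
              -> return 1
            -> return 1
          -> return 1
        -> return 1
      -> return 1
    -> return 1
  -> return 1
-> return 1

Final answer: 1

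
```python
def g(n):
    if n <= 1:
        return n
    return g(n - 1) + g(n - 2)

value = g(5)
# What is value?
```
Call trace (a repeated sub-call is expanded the first time; later identical calls just restate its return value):
g(n=5)
  g(n=4)
    g(n=3)
      g(n=2)
        g(n=1)
        -> return 1
        g(n=0)
        -> return 0
      -> return 1
      g(n=1)
      -> return 1
    -> return 2
    g(n=2) -> return 1  (same call as traced above)
  -> return 3
  g(n=3) -> return 2  (same call as traced above)
-> return 5

Final answer: 5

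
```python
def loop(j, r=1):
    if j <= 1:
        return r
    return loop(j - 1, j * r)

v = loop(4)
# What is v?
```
Call trace:
loop(j=4, r=1)
  loop(j=3, r=4)
    loop(j=2, r=12)
      loop(j=1, r=24)
      -> return 24
    -> return 24
  -> return 24
-> return 24

Final answer: 24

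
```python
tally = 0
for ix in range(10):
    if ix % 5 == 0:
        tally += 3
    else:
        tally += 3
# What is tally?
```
Trace:
  tally=0
  tally=3, ix=0
  tally=6, ix=1
  tally=9, ix=2
  tally=12, ix=3
  tally=15, ix=4
  tally=18, ix=5
  tally=21, ix=6
  tally=24, ix=7
  tally=27, ix=8
  tally=30, ix=9

Final answer: 30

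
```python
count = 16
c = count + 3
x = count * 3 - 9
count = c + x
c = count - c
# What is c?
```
Trace:
  count=16
  count=16, c=19
  count=16, c=19, x=39
  count=58, c=19, x=39
  count=58, c=39, x=39

Final answer: 39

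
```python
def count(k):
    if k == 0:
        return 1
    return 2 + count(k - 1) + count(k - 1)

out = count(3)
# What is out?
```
Call trace (a repeated sub-call is expanded the first time; later identical calls just restate its return value):
count(k=3)
  count(k=2)
    count(k=1)
      count(k=0)
      -> return 1
      count(k=0)
      -> return 1
    -> return 4
    count(k=1) -> return 4  (same call as traced above)
  -> return 10
  count(k=2) -> return 10  (same call as traced above)
-> return 22

Final answer: 22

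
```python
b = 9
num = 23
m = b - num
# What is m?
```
Trace:
  b=9
  b=9, num=23
  b=9, num=23, m=-14

Final answer: -14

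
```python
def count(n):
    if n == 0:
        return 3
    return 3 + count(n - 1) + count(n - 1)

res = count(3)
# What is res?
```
Call trace (a repeated sub-call is expanded the first time; later identical calls just restate its return value):
count(n=3)
  count(n=2)
    count(n=1)
      count(n=0)
      -> return 3
      count(n=0)
      -> return 3
    -> return 9
    count(n=1) -> return 9  (same call as traced above)
  -> return 21
  count(n=2) -> return 21  (same call as traced above)
-> return 45

Final answer: 45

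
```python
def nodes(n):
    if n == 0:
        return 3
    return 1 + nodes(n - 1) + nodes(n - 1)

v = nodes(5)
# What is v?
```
Call trace (a repeated sub-call is expanded the first time; later identical calls just restate its return value):
nodes(n=5)
  nodes(n=4)
    nodes(n=3)
      nodes(n=2)
        nodes(n=1)
          nodes(n=0)
          -> return 3
          nodes(n=0)
          -> return 3
        -> return 7
        nodes(n=1) -> return 7  (same call as traced above)
      -> return 15
      nodes(n=2) -> return 15  (same call as traced above)
    -> return 31
    nodes(n=3) -> return 31  (same call as traced above)
  -> return 63
  nodes(n=4) -> return 63  (same call as traced above)
-> return 127

Final answer: 127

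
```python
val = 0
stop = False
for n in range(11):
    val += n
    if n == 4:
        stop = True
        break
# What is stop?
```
Trace:
  val=0
  val=0, stop=False
  val=0, stop=False, n=0
  val=1, stop=False, n=1
  val=3, stop=False, n=2
  val=6, stop=False, n=3
  val=10, stop=True, n=4

Final answer: True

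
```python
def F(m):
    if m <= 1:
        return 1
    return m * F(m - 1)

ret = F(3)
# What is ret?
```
Call trace:
F(m=3)
  F(m=2)
    F(m=1)
    -> return 1
  -> return 2
-> return 6

Final answer: 6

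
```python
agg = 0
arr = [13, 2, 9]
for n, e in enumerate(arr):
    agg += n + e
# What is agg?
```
Trace:
  agg=0
  agg=13, n=0, e=13
  agg=16, n=1, e=2
  agg=27, n=2, e=9

Final answer: 27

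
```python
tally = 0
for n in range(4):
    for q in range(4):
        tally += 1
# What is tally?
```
Trace:
  tally=0
  tally=1, n=0, q=0
  tally=2, n=0, q=1
  tally=3, n=0, q=2
  tally=4, n=0, q=3
  tally=5, n=1, q=0
  tally=6, n=1, q=1
  tally=7, n=1, q=2
  tally=8, n=1, q=3
  tally=9, n=2, q=0
  tally=10, n=2, q=1
  tally=11, n=2, q=2
  tally=12, n=2, q=3
  tally=13, n=3, q=0
  tally=14, n=3, q=1
  tally=15, n=3, q=2
  tally=16, n=3, q=3

Final answer: 16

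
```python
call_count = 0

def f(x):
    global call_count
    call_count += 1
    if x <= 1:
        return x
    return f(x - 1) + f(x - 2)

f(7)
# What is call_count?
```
Call trace (a repeated sub-call is expanded the first time; later identical calls just restate its return value):
f(x=7)
  f(x=6)
    f(x=5)
      f(x=4)
        f(x=3)
          f(x=2)
            f(x=1)
            -> return 1
            f(x=0)
            -> return 0
          -> return 1
          f(x=1)
          -> return 1
        -> return 2
        f(x=2) -> return 1  (same call as traced above)
      -> return 3
      f(x=3) -> return 2  (same call as traced above)
    -> return 5
    f(x=4) -> return 3  (same call as traced above)
  -> return 8
  f(x=5) -> return 5  (same call as traced above)
-> return 13

call_count is incremented once per call, so count the calls in each subtree. Let C(x) = number of calls made by f(x).
C(0) = C(1) = 1 (base case, no recursion); C(x) = 1 + C(x - 1) + C(x - 2) otherwise.
C(2) = 1 + C(1) + C(0) = 1 + 1 + 1 = 3
C(3) = 1 + C(2) + C(1) = 1 + 3 + 1 = 5
C(4) = 1 + C(3) + C(2) = 1 + 5 + 3 = 9
C(5) = 1 + C(4) + C(3) = 1 + 9 + 5 = 15
C(6) = 1 + C(5) + C(4) = 1 + 15 + 9 = 25
C(7) = 1 + C(6) + C(5) = 1 + 25 + 15 = 41
call_count = C(7) = 41

Final answer: 41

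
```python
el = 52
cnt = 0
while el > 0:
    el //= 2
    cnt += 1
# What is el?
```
Trace:
  el=52
  el=52, cnt=0
  el=26, cnt=1
  el=13, cnt=2
  el=6, cnt=3
  el=3, cnt=4
  el=1, cnt=5
  el=0, cnt=6

Final answer: 0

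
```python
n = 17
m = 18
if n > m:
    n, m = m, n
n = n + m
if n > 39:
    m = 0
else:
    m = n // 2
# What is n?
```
Trace:
  n=17
  n=17, m=18
  n=17, m=18
  n=35, m=18
  n=35, m=17

Final answer: 35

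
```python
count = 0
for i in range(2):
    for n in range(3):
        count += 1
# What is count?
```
Trace:
  count=0
  count=1, i=0, n=0
  count=2, i=0, n=1
  count=3, i=0, n=2
  count=4, i=1, n=0
  count=5, i=1, n=1
  count=6, i=1, n=2

Final answer: 6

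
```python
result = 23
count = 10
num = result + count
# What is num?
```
Trace:
  result=23
  result=23, count=10
  result=23, count=10, num=33

Final answer: 33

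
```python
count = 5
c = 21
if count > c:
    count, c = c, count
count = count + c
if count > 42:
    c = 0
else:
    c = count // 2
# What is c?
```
Trace:
  count=5
  count=5, c=21
  count=5, c=21
  count=26, c=21
  count=26, c=13

Final answer: 13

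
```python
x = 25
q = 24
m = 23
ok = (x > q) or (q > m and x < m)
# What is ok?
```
Trace:
  x=25
  x=25, q=24
  x=25, q=24, m=23
  x=25, q=24, m=23, ok=True

Final answer: True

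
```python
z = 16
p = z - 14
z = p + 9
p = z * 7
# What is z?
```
Trace:
  z=16
  z=16, p=2
  z=11, p=2
  z=11, p=77

Final answer: 11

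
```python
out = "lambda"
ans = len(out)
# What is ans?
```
Trace:
  out='lambda'
  out='lambda', ans=6

Final answer: 6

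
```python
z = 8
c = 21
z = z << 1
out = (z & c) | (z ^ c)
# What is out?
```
Trace:
  z=8
  z=8, c=21
  z=16, c=21
  z=16, c=21, out=21

Final answer: 21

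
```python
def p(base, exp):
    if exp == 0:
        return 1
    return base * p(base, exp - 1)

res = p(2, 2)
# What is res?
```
Call trace:
p(base=2, exp=2)
  p(base=2, exp=1)
    p(base=2, exp=0)
    -> return 1
  -> return 2
-> return 4

Final answer: 4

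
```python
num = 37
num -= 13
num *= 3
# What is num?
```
Trace:
  num=37
  num=24
  num=72

Final answer: 72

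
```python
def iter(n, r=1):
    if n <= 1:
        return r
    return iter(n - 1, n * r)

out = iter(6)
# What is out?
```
Call trace:
iter(n=6, r=1)
  iter(n=5, r=6)
    iter(n=4, r=30)
      iter(n=3, r=120)
        iter(n=2, r=360)
          iter(n=1, r=720)
          -> return 720
        -> return 720
      -> return 720
    -> return 720
  -> return 720
-> return 720

Final answer: 720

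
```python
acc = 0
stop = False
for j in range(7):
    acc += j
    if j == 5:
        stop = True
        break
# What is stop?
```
Trace:
  acc=0
  acc=0, stop=False
  acc=0, stop=False, j=0
  acc=1, stop=False, j=1
  acc=3, stop=False, j=2
  acc=6, stop=False, j=3
  acc=10, stop=False, j=4
  acc=15, stop=True, j=5

Final answer: True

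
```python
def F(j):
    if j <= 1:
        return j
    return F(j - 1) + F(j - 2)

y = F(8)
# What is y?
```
Call trace (a repeated sub-call is expanded the first time; later identical calls just restate its return value):
F(j=8)
  F(j=7)
    F(j=6)
      F(j=5)
        F(j=4)
          F(j=3)
            F(j=2)
              F(j=1)
              -> return 1
              F(j=0)
              -> return 0
            -> return 1
            F(j=1)
            -> return 1
          -> return 2
          F(j=2) -> return 1  (same call as traced above)
        -> return 3
        F(j=3) -> return 2  (same call as traced above)
      -> return 5
      F(j=4) -> return 3  (same call as traced above)
    -> return 8
    F(j=5) -> return 5  (same call as traced above)
  -> return 13
  F(j=6) -> return 8  (same call as traced above)
-> return 21

Final answer: 21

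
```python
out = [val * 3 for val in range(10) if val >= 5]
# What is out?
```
Trace:
  val=0
  val=1
  val=2
  val=3
  val=4
  val=5
  val=6
  val=7
  val=8
  val=9
  out=[15, 18, 21, 24, 27]

Final answer: [15, 18, 21, 24, 27]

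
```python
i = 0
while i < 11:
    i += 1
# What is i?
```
Trace:
  i=0
  i=1
  i=2
  i=3
  i=4
  i=5
  i=6
  i=7
  i=8
  i=9
  i=10
  i=11

Final answer: 11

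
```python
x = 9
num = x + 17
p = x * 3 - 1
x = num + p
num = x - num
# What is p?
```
Trace:
  x=9
  x=9, num=26
  x=9, num=26, p=26
  x=52, num=26, p=26
  x=52, num=26, p=26

Final answer: 26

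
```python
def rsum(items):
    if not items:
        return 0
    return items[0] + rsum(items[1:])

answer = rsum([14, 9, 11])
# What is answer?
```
Call trace:
rsum(items=[14, 9, 11])
  rsum(items=[9, 11])
    rsum(items=[11])
      rsum(items=[])
      -> return 0
    -> return 11
  -> return 20
-> return 34

Final answer: 34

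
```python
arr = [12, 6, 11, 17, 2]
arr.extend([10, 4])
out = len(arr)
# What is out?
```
Trace:
  arr=[12, 6, 11, 17, 2]
  arr=[12, 6, 11, 17, 2, 10, 4]
  arr=[12, 6, 11, 17, 2, 10, 4], out=7

Final answer: 7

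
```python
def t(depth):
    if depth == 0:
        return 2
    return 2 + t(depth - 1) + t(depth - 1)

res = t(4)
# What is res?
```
Call trace (a repeated sub-call is expanded the first time; later identical calls just restate its return value):
t(depth=4)
  t(depth=3)
    t(depth=2)
      t(depth=1)
        t(depth=0)
        -> return 2
        t(depth=0)
        -> return 2
      -> return 6
      t(depth=1) -> return 6  (same call as traced above)
    -> return 14
    t(depth=2) -> return 14  (same call as traced above)
  -> return 30
  t(depth=3) -> return 30  (same call as traced above)
-> return 62

Final answer: 62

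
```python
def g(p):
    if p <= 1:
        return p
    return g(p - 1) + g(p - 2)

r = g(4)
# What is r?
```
Call trace (a repeated sub-call is expanded the first time; later identical calls just restate its return value):
g(p=4)
  g(p=3)
    g(p=2)
      g(p=1)
      -> return 1
      g(p=0)
      -> return 0
    -> return 1
    g(p=1)
    -> return 1
  -> return 2
  g(p=2) -> return 1  (same call as traced above)
-> return 3

Final answer: 3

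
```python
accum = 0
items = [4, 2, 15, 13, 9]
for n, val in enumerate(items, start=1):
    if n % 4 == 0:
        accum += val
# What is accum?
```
Trace:
  accum=0
  accum=0, n=1, val=4
  accum=0, n=2, val=2
  accum=0, n=3, val=15
  accum=13, n=4, val=13
  accum=13, n=5, val=9

Final answer: 13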